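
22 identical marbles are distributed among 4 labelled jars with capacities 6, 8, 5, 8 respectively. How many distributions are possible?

Ignoring the caps, the number of non-negative solutions to x_1+…+x_4 = 22 is C(25,3) = 2300.
Subtract solutions that violate a single cap (substitute x_i' = x_i − (cap_i+1)): x_1 ≥ 7 gives C(18,3) = 816; x_2 ≥ 9 gives C(16,3) = 560; x_3 ≥ 6 gives C(19,3) = 969; x_4 ≥ 9 gives C(16,3) = 560. Together 2905.
Add back pairs where two caps are both exceeded: 84 + 220 + 84 + 120 + 35 + 120 = 663.
Subtract triples: 1 + 0 + 1 + 0 = 2.
By inclusion–exclusion the count is 2300 − 2905 + 663 − 2 = 56.

56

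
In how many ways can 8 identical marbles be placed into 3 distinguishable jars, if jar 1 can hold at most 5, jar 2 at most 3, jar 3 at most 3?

Without the upper bounds there are C(10,2) = 45 ways to split 8 among 3 jars.
Subtract solutions that violate a single cap (substitute x_i' = x_i − (cap_i+1)): x_1 ≥ 6 gives C(4,2) = 6; x_2 ≥ 4 gives C(6,2) = 15; x_3 ≥ 4 gives C(6,2) = 15. Together 36.
Add back pairs where two caps are both exceeded: 0 + 0 + 1 = 1.
By inclusion–exclusion the count is 45 − 36 + 1 = 10.

10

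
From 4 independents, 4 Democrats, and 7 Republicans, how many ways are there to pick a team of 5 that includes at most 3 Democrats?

Split by how many Democrats are chosen (0 through 3).
Sum: C(4,0)·C(11,5) + C(4,1)·C(11,4) + C(4,2)·C(11,3) + C(4,3)·C(11,2) = 462 + 1320 + 990 + 220 = 2992.

2992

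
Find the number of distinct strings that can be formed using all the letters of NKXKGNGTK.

15120

Letter multiplicities in NKXKGNGTK: G×2, K×3, N×2, T×1, X×1.
Dividing 9! = 362880 by 3!·2!·2! = 24 for the repeated letters gives 15120.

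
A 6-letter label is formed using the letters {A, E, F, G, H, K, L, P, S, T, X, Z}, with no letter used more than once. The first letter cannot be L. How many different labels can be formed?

The first letter has 12−1 = 11 choices (anything except L).
The remaining 5 letters are filled from the other 11 symbols without repetition: 11 × 10 × 9 × 8 × 7 = 55440.
Total: 11 × 55440 = 609840.

609840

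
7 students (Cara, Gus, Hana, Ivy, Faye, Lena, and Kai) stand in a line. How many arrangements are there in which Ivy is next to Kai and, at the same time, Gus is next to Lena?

Treat {Ivy,Kai} as one block (2 orders) and {Gus,Lena} as another (2 orders).
That leaves 5 units to arrange: 2 × 2 × 5! = 4 × 120 = 480.

480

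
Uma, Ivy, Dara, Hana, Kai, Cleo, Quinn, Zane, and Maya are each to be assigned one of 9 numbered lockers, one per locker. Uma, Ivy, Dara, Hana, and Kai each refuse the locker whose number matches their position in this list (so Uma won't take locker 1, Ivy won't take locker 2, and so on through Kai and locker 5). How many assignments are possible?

205056

Let Aᵢ (for 1 ≤ i ≤ 5) be the placements that put person i in their forbidden locker. Any j of these fix j positions, leaving (9−j)! ways to fill the rest, and there are C(5,j) ways to pick which j.
By inclusion–exclusion, the number of valid placements is Σ_{j=0}^{5} (−1)^j C(5,j)·(9−j)!.
Computing: 362880 − 201600 + 50400 − 7200 + 600 − 24 = 205056.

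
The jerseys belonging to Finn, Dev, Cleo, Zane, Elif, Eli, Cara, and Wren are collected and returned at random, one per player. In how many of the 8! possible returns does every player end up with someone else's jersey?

14833

Let Aᵢ be the assignments in which player i gets their old jersey. We want the size of the complement of A₁∪…∪A_8.
By inclusion–exclusion this is Σ_{j=0}^{8} (−1)^j C(8,j)·(8−j)!.
Computing: 40320 − 40320 + 20160 − 6720 + 1680 − 336 + 56 − 8 + 1 = 14833.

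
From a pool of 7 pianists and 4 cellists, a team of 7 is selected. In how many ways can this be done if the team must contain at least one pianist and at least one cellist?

329

Unrestricted: C(11,7) = 330 ways to pick any 7 of the 11.
Subtract selections that omit an entire group: no pianists → C(4,7) = 0; no cellists → C(7,7) = 1.
Both groups omitted at once is impossible, so 330 − 1 = 329.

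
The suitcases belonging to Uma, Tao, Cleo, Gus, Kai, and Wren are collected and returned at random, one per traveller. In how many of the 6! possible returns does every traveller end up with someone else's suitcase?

265

This is the derangement count D_6: permutations of 6 items with no fixed point.
By inclusion–exclusion this is Σ_{j=0}^{6} (−1)^j C(6,j)·(6−j)!.
Computing: 720 − 720 + 360 − 120 + 30 − 6 + 1 = 265.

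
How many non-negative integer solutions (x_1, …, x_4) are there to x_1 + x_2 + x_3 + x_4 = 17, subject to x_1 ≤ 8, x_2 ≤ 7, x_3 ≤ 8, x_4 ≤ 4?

212

By stars and bars, unrestricted non-negative solutions to x_1+…+x_4 = 17 number C(17+3,3) = 1140.
Subtract solutions that violate a single cap (substitute x_i' = x_i − (cap_i+1)): x_1 ≥ 9 gives C(11,3) = 165; x_2 ≥ 8 gives C(12,3) = 220; x_3 ≥ 9 gives C(11,3) = 165; x_4 ≥ 5 gives C(15,3) = 455. Together 1005.
Add back pairs where two caps are both exceeded: 1 + 0 + 20 + 1 + 35 + 20 = 77.
By inclusion–exclusion the count is 1140 − 1005 + 77 = 212.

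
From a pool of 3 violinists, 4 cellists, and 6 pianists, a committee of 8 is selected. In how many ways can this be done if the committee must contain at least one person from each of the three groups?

Total 8-person selections from all 13: C(13,8) = 1287.
Selections missing a whole group: no violinists → C(10,8) = 45; no cellists → C(9,8) = 9; no pianists → C(7,8) = 0.
Add back selections omitting two groups (i.e. drawn from a single group): C(3,8) + C(4,8) + C(6,8) = 0.
By inclusion–exclusion: 1287 − 54 + 0 = 1233.

1233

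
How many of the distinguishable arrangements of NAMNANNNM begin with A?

Fix A in the first position and arrange the remaining 8 letters.
Those 8 letters have M appearing twice and N appearing 5 times, giving (8)!/(5!·2!) = 168.

168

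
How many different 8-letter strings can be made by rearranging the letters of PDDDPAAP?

The 8 letters of PDDDPAAP have repeats: A appearing twice, D appearing 3 times, and P appearing 3 times.
The number of distinct arrangements is 8!/(3!·3!·2!) = 40320/72 = 560.

560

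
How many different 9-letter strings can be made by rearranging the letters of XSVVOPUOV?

XSVVOPUOV has 9 letters with O appearing twice and V appearing 3 times.
The number of distinct arrangements is 9!/(3!·2!) = 362880/12 = 30240.

30240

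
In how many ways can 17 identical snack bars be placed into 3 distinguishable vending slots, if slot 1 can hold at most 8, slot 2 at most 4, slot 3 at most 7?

6

By stars and bars, unrestricted non-negative solutions to x_1+…+x_3 = 17 number C(17+2,2) = 171.
Subtract solutions that violate a single cap (substitute x_i' = x_i − (cap_i+1)): x_1 ≥ 9 gives C(10,2) = 45; x_2 ≥ 5 gives C(14,2) = 91; x_3 ≥ 8 gives C(11,2) = 55. Together 191.
Add back pairs where two caps are both exceeded: 10 + 1 + 15 = 26.
By inclusion–exclusion the count is 171 − 191 + 26 = 6.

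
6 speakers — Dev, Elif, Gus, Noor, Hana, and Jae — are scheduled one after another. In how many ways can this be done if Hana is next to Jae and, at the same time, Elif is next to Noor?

Treat {Hana,Jae} as one block (2 orders) and {Elif,Noor} as another (2 orders).
That leaves 4 units to arrange: 2 × 2 × 4! = 4 × 24 = 96.

96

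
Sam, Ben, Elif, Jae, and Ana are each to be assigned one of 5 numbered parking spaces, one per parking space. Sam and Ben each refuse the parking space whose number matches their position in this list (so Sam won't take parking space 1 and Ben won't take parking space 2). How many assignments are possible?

78

Let Aᵢ (for i ∈ {1, 2}) be the placements that put person i in their forbidden parking space. Any j of these fix j positions, leaving (5−j)! ways to fill the rest, and there are C(2,j) ways to pick which j.
By inclusion–exclusion, the number of valid placements is Σ_{j=0}^{2} (−1)^j C(2,j)·(5−j)!.
Computing: 120 − 48 + 6 = 78.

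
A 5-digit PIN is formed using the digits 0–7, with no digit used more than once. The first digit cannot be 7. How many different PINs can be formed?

5880

The first digit has 8−1 = 7 choices (anything except 7).
The remaining 4 digits are filled from the other 7 symbols without repetition: 7 × 6 × 5 × 4 = 840.
Total: 7 × 840 = 5880.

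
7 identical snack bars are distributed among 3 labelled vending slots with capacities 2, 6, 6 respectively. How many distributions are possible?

By stars and bars, unrestricted non-negative solutions to x_1+…+x_3 = 7 number C(7+2,2) = 36.
Subtract solutions that violate a single cap (substitute x_i' = x_i − (cap_i+1)): x_1 ≥ 3 gives C(6,2) = 15; x_2 ≥ 7 gives C(2,2) = 1; x_3 ≥ 7 gives C(2,2) = 1. Together 17.
No two caps can be exceeded simultaneously, so the pair terms are all 0.
By inclusion–exclusion the count is 36 − 17 + 0 = 19.

19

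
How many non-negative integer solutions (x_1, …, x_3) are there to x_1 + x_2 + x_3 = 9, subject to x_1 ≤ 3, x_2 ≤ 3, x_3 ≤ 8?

By stars and bars, unrestricted non-negative solutions to x_1+…+x_3 = 9 number C(9+2,2) = 55.
Subtract solutions that violate a single cap (substitute x_i' = x_i − (cap_i+1)): x_1 ≥ 4 gives C(7,2) = 21; x_2 ≥ 4 gives C(7,2) = 21; x_3 ≥ 9 gives C(2,2) = 1. Together 43.
Add back pairs where two caps are both exceeded: 3 + 0 + 0 = 3.
By inclusion–exclusion the count is 55 − 43 + 3 = 15.

15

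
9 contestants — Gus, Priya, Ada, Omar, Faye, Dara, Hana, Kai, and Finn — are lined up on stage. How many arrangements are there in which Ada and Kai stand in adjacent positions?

Treat {Ada, Kai} as a single unit. There are 8 units to order, and the pair itself can be ordered 2 ways.
That gives 2 × 8! = 2 × 40320 = 80640.

80640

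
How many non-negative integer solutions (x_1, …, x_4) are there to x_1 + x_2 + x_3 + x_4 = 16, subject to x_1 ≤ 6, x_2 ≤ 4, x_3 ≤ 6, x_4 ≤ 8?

By stars and bars, unrestricted non-negative solutions to x_1+…+x_4 = 16 number C(16+3,3) = 969.
Subtract solutions that violate a single cap (substitute x_i' = x_i − (cap_i+1)): x_1 ≥ 7 gives C(12,3) = 220; x_2 ≥ 5 gives C(14,3) = 364; x_3 ≥ 7 gives C(12,3) = 220; x_4 ≥ 9 gives C(10,3) = 120. Together 924.
Add back pairs where two caps are both exceeded: 35 + 10 + 1 + 35 + 10 + 1 = 92.
By inclusion–exclusion the count is 969 − 924 + 92 = 137.

137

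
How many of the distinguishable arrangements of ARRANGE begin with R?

With the first slot taken by R, it remains to arrange the other 6 letters (ARANGE).
Those 6 letters have A appearing twice, giving (6)!/(2!) = 360.

360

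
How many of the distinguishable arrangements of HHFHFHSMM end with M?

840

With the last slot taken by M, it remains to arrange the other 8 letters (HHFHFHSM).
Those 8 letters have F appearing twice and H appearing 4 times, giving (8)!/(4!·2!) = 840.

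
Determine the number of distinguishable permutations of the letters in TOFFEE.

180

TOFFEE has 6 letters with E appearing twice and F appearing twice.
So there are 6! / (2!·2!) = 180 distinguishable arrangements.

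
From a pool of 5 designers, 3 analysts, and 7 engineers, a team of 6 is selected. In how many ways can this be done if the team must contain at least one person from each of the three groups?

Unrestricted: C(15,6) = 5005 ways to pick any 6 of the 15.
Selections missing a whole group: no designers → C(10,6) = 210; no analysts → C(12,6) = 924; no engineers → C(8,6) = 28.
Add back selections omitting two groups (i.e. drawn from a single group): C(5,6) + C(3,6) + C(7,6) = 7.
By inclusion–exclusion: 5005 − 1162 + 7 = 3850.

3850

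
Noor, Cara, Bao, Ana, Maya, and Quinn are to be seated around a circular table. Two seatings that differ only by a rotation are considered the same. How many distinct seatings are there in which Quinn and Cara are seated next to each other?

Treat {Quinn, Cara} as one unit (2 internal orders) and seat the resulting 5 units around the table: (4)! circular arrangements.
So 2 × (4)! = 2 × 24 = 48.

48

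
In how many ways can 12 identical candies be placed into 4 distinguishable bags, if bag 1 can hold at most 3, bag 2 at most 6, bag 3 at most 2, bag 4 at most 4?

By stars and bars, unrestricted non-negative solutions to x_1+…+x_4 = 12 number C(12+3,3) = 455.
Subtract solutions that violate a single cap (substitute x_i' = x_i − (cap_i+1)): x_1 ≥ 4 gives C(11,3) = 165; x_2 ≥ 7 gives C(8,3) = 56; x_3 ≥ 3 gives C(12,3) = 220; x_4 ≥ 5 gives C(10,3) = 120. Together 561.
Add back pairs where two caps are both exceeded: 4 + 56 + 20 + 10 + 1 + 35 = 126.
Subtract triples: 0 + 0 + 1 + 0 = 1.
By inclusion–exclusion the count is 455 − 561 + 126 − 1 = 19.

19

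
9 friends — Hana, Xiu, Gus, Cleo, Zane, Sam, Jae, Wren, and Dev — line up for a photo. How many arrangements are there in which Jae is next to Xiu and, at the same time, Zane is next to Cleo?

20160

Treat {Jae,Xiu} as one block (2 orders) and {Zane,Cleo} as another (2 orders).
That leaves 7 units to arrange: 2 × 2 × 7! = 4 × 5040 = 20160.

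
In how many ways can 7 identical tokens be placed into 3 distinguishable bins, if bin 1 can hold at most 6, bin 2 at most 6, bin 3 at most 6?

33

By stars and bars, unrestricted non-negative solutions to x_1+…+x_3 = 7 number C(7+2,2) = 36.
Subtract solutions that violate a single cap (substitute x_i' = x_i − (cap_i+1)): x_1 ≥ 7 gives C(2,2) = 1; x_2 ≥ 7 gives C(2,2) = 1; x_3 ≥ 7 gives C(2,2) = 1. Together 3.
No two caps can be exceeded simultaneously, so the pair terms are all 0.
By inclusion–exclusion the count is 36 − 3 + 0 = 33.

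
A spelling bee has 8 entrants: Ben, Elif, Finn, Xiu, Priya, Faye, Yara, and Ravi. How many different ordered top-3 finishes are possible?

336

This is an ordered selection of 3 from 8: P(8,3).
That gives 8 × 7 × 6 = 336.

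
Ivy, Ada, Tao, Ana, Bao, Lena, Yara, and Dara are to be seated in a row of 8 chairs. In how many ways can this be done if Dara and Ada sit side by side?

10080

Treat {Dara, Ada} as a single unit. There are 7 units to order, and the pair itself can be ordered 2 ways.
So the count is 2·(7)! = 10080.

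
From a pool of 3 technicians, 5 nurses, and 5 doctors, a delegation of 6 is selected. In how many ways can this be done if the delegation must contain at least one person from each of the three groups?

1450

Total 6-person selections from all 13: C(13,6) = 1716.
Subtract selections that omit an entire group: no technicians → C(10,6) = 210; no nurses → C(8,6) = 28; no doctors → C(8,6) = 28.
Add back selections omitting two groups (i.e. drawn from a single group): C(3,6) + C(5,6) + C(5,6) = 0.
By inclusion–exclusion: 1716 − 266 + 0 = 1450.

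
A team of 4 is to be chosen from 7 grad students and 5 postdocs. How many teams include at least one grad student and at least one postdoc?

Unrestricted: C(12,4) = 495 ways to pick any 4 of the 12.
Subtract selections that omit an entire group: no grad students → C(5,4) = 5; no postdocs → C(7,4) = 35.
Both groups omitted at once is impossible, so 495 − 40 = 455.

455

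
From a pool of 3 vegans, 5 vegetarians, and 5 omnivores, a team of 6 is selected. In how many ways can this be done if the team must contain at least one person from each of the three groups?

1450

Total 6-person selections from all 13: C(13,6) = 1716.
Selections missing a whole group: no vegans → C(10,6) = 210; no vegetarians → C(8,6) = 28; no omnivores → C(8,6) = 28.
Add back selections omitting two groups (i.e. drawn from a single group): C(3,6) + C(5,6) + C(5,6) = 0.
By inclusion–exclusion: 1716 − 266 + 0 = 1450.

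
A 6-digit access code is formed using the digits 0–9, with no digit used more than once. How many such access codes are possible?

151200

With no repetition, fill the 6 digits in order: 10 choices, then 9, down to 5.
That product is 10 × 9 × 8 × 7 × 6 × 5 = 151200.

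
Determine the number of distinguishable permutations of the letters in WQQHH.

30

WQQHH has 5 letters with H appearing twice and Q appearing twice.
Dividing 5! = 120 by 2!·2! = 4 for the repeated letters gives 30.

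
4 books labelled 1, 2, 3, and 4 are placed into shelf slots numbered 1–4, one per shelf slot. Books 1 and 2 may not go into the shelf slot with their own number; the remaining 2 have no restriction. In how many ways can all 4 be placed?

Let Aᵢ (for i ∈ {1, 2}) be the placements that put book i in its forbidden shelf slot. Any j of these fix j positions, leaving (4−j)! ways to fill the rest, and there are C(2,j) ways to pick which j.
By inclusion–exclusion, the number of valid placements is Σ_{j=0}^{2} (−1)^j C(2,j)·(4−j)!.
Computing: 24 − 12 + 2 = 14.

14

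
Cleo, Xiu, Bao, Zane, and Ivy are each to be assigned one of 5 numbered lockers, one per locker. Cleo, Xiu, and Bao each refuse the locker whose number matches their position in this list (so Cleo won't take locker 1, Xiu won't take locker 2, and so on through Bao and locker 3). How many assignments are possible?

Let Aᵢ (for i ∈ {1, 2, 3}) be the placements that put person i in their forbidden locker. Any j of these fix j positions, leaving (5−j)! ways to fill the rest, and there are C(3,j) ways to pick which j.
By inclusion–exclusion, the number of valid placements is Σ_{j=0}^{3} (−1)^j C(3,j)·(5−j)!.
Computing: 120 − 72 + 18 − 2 = 64.

64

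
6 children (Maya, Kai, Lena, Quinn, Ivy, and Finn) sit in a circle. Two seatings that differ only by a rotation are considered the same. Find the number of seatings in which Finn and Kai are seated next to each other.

48

Treat {Finn, Kai} as one unit (2 internal orders) and seat the resulting 5 units around the table: (4)! circular arrangements.
So 2 × (4)! = 2 × 24 = 48.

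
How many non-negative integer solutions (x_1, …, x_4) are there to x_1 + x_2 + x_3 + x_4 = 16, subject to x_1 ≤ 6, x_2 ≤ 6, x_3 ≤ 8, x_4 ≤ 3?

98

Without the upper bounds there are C(19,3) = 969 ways to split 16 among 4 variables.
Subtract solutions that violate a single cap (substitute x_i' = x_i − (cap_i+1)): x_1 ≥ 7 gives C(12,3) = 220; x_2 ≥ 7 gives C(12,3) = 220; x_3 ≥ 9 gives C(10,3) = 120; x_4 ≥ 4 gives C(15,3) = 455. Together 1015.
Add back pairs where two caps are both exceeded: 10 + 1 + 56 + 1 + 56 + 20 = 144.
By inclusion–exclusion the count is 969 − 1015 + 144 = 98.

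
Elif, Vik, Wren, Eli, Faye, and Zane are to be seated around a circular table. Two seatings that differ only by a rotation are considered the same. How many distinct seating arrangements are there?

Fix one person's seat to break rotational symmetry; the remaining 5 people can be arranged in (5)! = 120 ways.

120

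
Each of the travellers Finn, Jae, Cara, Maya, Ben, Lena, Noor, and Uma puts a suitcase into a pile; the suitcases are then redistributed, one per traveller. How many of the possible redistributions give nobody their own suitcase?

14833

Let Aᵢ be the assignments in which traveller i gets their own suitcase. We want the size of the complement of A₁∪…∪A_8.
By inclusion–exclusion this is Σ_{j=0}^{8} (−1)^j C(8,j)·(8−j)!.
Computing: 40320 − 40320 + 20160 − 6720 + 1680 − 336 + 56 − 8 + 1 = 14833.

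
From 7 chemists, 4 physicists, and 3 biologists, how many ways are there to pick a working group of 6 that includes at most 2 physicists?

2478

Split by how many physicists are chosen (0 through 2).
Sum: C(4,0)·C(10,6) + C(4,1)·C(10,5) + C(4,2)·C(10,4) = 210 + 1008 + 1260 = 2478.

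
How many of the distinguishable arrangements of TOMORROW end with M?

420

With the last slot taken by M, it remains to arrange the other 7 letters (TOORROW).
Those 7 letters have O appearing 3 times and R appearing twice, giving (7)!/(3!·2!) = 420.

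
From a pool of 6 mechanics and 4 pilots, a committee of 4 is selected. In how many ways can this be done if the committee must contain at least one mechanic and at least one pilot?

Unrestricted: C(10,4) = 210 ways to pick any 4 of the 10.
Selections missing a whole group: no mechanics → C(4,4) = 1; no pilots → C(6,4) = 15.
Both groups omitted at once is impossible, so 210 − 16 = 194.

194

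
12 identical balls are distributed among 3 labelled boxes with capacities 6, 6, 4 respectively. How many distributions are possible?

Without the upper bounds there are C(14,2) = 91 ways to split 12 among 3 boxes.
Subtract solutions that violate a single cap (substitute x_i' = x_i − (cap_i+1)): x_1 ≥ 7 gives C(7,2) = 21; x_2 ≥ 7 gives C(7,2) = 21; x_3 ≥ 5 gives C(9,2) = 36. Together 78.
Add back pairs where two caps are both exceeded: 0 + 1 + 1 = 2.
By inclusion–exclusion the count is 91 − 78 + 2 = 15.

15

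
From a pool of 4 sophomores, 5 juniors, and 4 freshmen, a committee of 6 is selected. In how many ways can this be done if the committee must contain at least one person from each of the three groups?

Total 6-person selections from all 13: C(13,6) = 1716.
Selections missing a whole group: no sophomores → C(9,6) = 84; no juniors → C(8,6) = 28; no freshmen → C(9,6) = 84.
Add back selections omitting two groups (i.e. drawn from a single group): C(4,6) + C(5,6) + C(4,6) = 0.
By inclusion–exclusion: 1716 − 196 + 0 = 1520.

1520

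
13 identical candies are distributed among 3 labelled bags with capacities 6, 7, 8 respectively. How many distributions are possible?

Without the upper bounds there are C(15,2) = 105 ways to split 13 among 3 bags.
Subtract solutions that violate a single cap (substitute x_i' = x_i − (cap_i+1)): x_1 ≥ 7 gives C(8,2) = 28; x_2 ≥ 8 gives C(7,2) = 21; x_3 ≥ 9 gives C(6,2) = 15. Together 64.
No two caps can be exceeded simultaneously, so the pair terms are all 0.
By inclusion–exclusion the count is 105 − 64 + 0 = 41.

41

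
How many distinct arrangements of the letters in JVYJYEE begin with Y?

Fix Y in the first position and arrange the remaining 6 letters.
Those 6 letters have E appearing twice and J appearing twice, giving (6)!/(2!·2!) = 180.

180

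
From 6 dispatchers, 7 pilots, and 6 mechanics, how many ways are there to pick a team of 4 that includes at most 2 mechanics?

3601

Split by how many mechanics are chosen (0 through 2).
Sum: C(6,0)·C(13,4) + C(6,1)·C(13,3) + C(6,2)·C(13,2) = 715 + 1716 + 1170 = 3601.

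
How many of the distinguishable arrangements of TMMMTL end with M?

30

Fix M in the last position and arrange the remaining 5 letters.
Those 5 letters have M appearing twice and T appearing twice, giving (5)!/(2!·2!) = 30.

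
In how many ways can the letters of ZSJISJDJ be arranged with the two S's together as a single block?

840

Treat the 2 copies of S as a single block. The multiset to arrange is then {SS, D, I, J, J, J, Z}, 7 items in all.
That gives (7)!/(3!) = 840 arrangements.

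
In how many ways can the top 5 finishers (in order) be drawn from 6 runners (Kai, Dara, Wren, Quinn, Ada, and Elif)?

720

This is an ordered selection of 5 from 6: P(6,5).
That gives 6 × 5 × 4 × 3 × 2 = 720.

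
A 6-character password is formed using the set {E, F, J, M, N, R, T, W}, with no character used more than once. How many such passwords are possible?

Choose and order 6 of the 8 symbols: the first character has 8 options, the next 7, and so on down to 3.
That product is 8 × 7 × 6 × 5 × 4 × 3 = 20160.

20160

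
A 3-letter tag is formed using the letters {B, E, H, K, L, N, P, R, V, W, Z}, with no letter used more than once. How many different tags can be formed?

990

Choose and order 3 of the 11 symbols: the first letter has 11 options, the next 10, then 9.
That product is 11 × 10 × 9 = 990.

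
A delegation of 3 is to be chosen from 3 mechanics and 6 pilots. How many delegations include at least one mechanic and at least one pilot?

63

Total 3-person selections from all 9: C(9,3) = 84.
Selections missing a whole group: no mechanics → C(6,3) = 20; no pilots → C(3,3) = 1.
Both groups omitted at once is impossible, so 84 − 21 = 63.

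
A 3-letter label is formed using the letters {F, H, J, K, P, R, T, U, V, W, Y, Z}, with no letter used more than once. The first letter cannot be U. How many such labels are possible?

1210

The first letter has 12−1 = 11 choices (anything except U).
The remaining 2 letters are filled from the other 11 symbols without repetition: 11 × 10 = 110.
Total: 11 × 110 = 1210.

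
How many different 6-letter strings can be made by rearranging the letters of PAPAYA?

PAPAYA has 6 letters with A appearing 3 times and P appearing twice.
So there are 6! / (3!·2!) = 60 distinguishable arrangements.

60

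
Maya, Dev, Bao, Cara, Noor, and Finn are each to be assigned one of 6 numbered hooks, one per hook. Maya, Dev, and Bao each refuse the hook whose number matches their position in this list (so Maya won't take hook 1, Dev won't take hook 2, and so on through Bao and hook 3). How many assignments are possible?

Let Aᵢ (for i ∈ {1, 2, 3}) be the placements that put person i in their forbidden hook. Any j of these fix j positions, leaving (6−j)! ways to fill the rest, and there are C(3,j) ways to pick which j.
By inclusion–exclusion, the number of valid placements is Σ_{j=0}^{3} (−1)^j C(3,j)·(6−j)!.
Computing: 720 − 360 + 72 − 6 = 426.

426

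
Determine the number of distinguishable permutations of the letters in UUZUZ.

10

The 5 letters of UUZUZ have repeats: U appearing 3 times and Z appearing twice.
The number of distinct arrangements is 5!/(3!·2!) = 120/12 = 10.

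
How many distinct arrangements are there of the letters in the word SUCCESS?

The 7 letters of SUCCESS have repeats: C appearing twice and S appearing 3 times.
The number of distinct arrangements is 7!/(3!·2!) = 5040/12 = 420.

420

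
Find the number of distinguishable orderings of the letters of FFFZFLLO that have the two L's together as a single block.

Treat the 2 copies of L as a single block. The multiset to arrange is then {LL, F, F, F, F, O, Z}, 7 items in all.
That gives (7)!/(4!) = 210 arrangements.

210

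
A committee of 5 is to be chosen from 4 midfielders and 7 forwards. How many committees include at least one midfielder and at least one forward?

With no constraint there are C(11,5) = 462 possible selections.
Subtract selections that omit an entire group: no midfielders → C(7,5) = 21; no forwards → C(4,5) = 0.
Both groups omitted at once is impossible, so 462 − 21 = 441.

441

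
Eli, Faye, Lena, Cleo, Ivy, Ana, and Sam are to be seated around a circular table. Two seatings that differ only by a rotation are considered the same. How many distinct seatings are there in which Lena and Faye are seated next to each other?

240

Glue Lena and Faye into a block (2 internal orders). Seating 6 units around a circle gives (5)! arrangements.
So 2 × (5)! = 2 × 120 = 240.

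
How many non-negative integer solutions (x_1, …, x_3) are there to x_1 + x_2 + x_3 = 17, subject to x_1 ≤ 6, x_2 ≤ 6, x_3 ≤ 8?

10

Ignoring the caps, the number of non-negative solutions to x_1+…+x_3 = 17 is C(19,2) = 171.
Subtract solutions that violate a single cap (substitute x_i' = x_i − (cap_i+1)): x_1 ≥ 7 gives C(12,2) = 66; x_2 ≥ 7 gives C(12,2) = 66; x_3 ≥ 9 gives C(10,2) = 45. Together 177.
Add back pairs where two caps are both exceeded: 10 + 3 + 3 = 16.
By inclusion–exclusion the count is 171 − 177 + 16 = 10.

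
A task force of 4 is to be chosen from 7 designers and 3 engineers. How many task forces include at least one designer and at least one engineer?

175

Total 4-person selections from all 10: C(10,4) = 210.
Subtract selections that omit an entire group: no designers → C(3,4) = 0; no engineers → C(7,4) = 35.
Both groups omitted at once is impossible, so 210 − 35 = 175.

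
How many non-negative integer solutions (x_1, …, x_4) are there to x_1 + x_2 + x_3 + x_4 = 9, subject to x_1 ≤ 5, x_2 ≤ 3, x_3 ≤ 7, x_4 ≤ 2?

Ignoring the caps, the number of non-negative solutions to x_1+…+x_4 = 9 is C(12,3) = 220.
Subtract solutions that violate a single cap (substitute x_i' = x_i − (cap_i+1)): x_1 ≥ 6 gives C(6,3) = 20; x_2 ≥ 4 gives C(8,3) = 56; x_3 ≥ 8 gives C(4,3) = 4; x_4 ≥ 3 gives C(9,3) = 84. Together 164.
Add back pairs where two caps are both exceeded: 0 + 0 + 1 + 0 + 10 + 0 = 11.
By inclusion–exclusion the count is 220 − 164 + 11 = 67.

67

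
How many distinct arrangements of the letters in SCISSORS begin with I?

210

With the first slot taken by I, it remains to arrange the other 7 letters (SCSSORS).
Those 7 letters have S appearing 4 times, giving (7)!/(4!) = 210.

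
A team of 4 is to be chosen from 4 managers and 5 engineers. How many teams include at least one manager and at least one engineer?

120

With no constraint there are C(9,4) = 126 possible selections.
Selections missing a whole group: no managers → C(5,4) = 5; no engineers → C(4,4) = 1.
Both groups omitted at once is impossible, so 126 − 6 = 120.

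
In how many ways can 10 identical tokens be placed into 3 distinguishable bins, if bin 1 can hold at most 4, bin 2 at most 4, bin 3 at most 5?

By stars and bars, unrestricted non-negative solutions to x_1+…+x_3 = 10 number C(10+2,2) = 66.
Subtract solutions that violate a single cap (substitute x_i' = x_i − (cap_i+1)): x_1 ≥ 5 gives C(7,2) = 21; x_2 ≥ 5 gives C(7,2) = 21; x_3 ≥ 6 gives C(6,2) = 15. Together 57.
Add back pairs where two caps are both exceeded: 1 + 0 + 0 = 1.
By inclusion–exclusion the count is 66 − 57 + 1 = 10.

10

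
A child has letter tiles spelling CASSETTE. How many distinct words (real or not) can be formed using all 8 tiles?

5040

CASSETTE has 8 letters with E appearing twice, S appearing twice, and T appearing twice.
The number of distinct arrangements is 8!/(2!·2!·2!) = 40320/8 = 5040.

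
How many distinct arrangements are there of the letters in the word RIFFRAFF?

840

Letter multiplicities in RIFFRAFF: A×1, F×4, I×1, R×2.
So there are 8! / (4!·2!) = 840 distinguishable arrangements.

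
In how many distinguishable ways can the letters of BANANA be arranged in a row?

60

BANANA has 6 letters with A appearing 3 times and N appearing twice.
Dividing 6! = 720 by 3!·2! = 12 for the repeated letters gives 60.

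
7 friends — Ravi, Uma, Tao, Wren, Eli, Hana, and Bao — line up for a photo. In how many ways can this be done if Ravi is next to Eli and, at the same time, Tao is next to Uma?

Treat {Ravi,Eli} as one block (2 orders) and {Tao,Uma} as another (2 orders).
That leaves 5 units to arrange: 2 × 2 × 5! = 4 × 120 = 480.

480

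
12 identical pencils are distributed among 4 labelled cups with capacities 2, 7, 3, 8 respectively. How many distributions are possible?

77

Without the upper bounds there are C(15,3) = 455 ways to split 12 among 4 cups.
Subtract solutions that violate a single cap (substitute x_i' = x_i − (cap_i+1)): x_1 ≥ 3 gives C(12,3) = 220; x_2 ≥ 8 gives C(7,3) = 35; x_3 ≥ 4 gives C(11,3) = 165; x_4 ≥ 9 gives C(6,3) = 20. Together 440.
Add back pairs where two caps are both exceeded: 4 + 56 + 1 + 1 + 0 + 0 = 62.
By inclusion–exclusion the count is 455 − 440 + 62 = 77.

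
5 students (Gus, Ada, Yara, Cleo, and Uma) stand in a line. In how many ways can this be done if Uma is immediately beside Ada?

Place the 3 others and the Uma-Ada pair as 4 objects in a line; the pair has 2 internal arrangements.
So the count is 2·(4)! = 48.

48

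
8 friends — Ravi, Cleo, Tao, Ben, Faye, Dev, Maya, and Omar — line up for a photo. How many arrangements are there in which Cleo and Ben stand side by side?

Place the 6 others and the Cleo-Ben pair as 7 objects in a line; the pair has 2 internal arrangements.
That gives 2 × 7! = 2 × 5040 = 10080.

10080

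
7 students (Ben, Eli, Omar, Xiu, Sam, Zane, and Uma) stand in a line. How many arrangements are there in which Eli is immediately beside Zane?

1440

Glue Eli and Zane into one block (2 internal orders), leaving 6 units to arrange in a row.
So the count is 2·(6)! = 1440.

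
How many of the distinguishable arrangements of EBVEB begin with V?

6

With the first slot taken by V, it remains to arrange the other 4 letters (EBEB).
Those 4 letters have B appearing twice and E appearing twice, giving (4)!/(2!·2!) = 6.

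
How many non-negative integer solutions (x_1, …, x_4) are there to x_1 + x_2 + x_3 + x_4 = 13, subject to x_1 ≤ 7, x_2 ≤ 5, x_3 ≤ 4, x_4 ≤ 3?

69

Without the upper bounds there are C(16,3) = 560 ways to split 13 among 4 variables.
Subtract solutions that violate a single cap (substitute x_i' = x_i − (cap_i+1)): x_1 ≥ 8 gives C(8,3) = 56; x_2 ≥ 6 gives C(10,3) = 120; x_3 ≥ 5 gives C(11,3) = 165; x_4 ≥ 4 gives C(12,3) = 220. Together 561.
Add back pairs where two caps are both exceeded: 0 + 1 + 4 + 10 + 20 + 35 = 70.
By inclusion–exclusion the count is 560 − 561 + 70 = 69.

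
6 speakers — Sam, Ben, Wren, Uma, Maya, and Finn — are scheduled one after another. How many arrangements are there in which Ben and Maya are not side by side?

480

There are 6! = 720 arrangements in all. If Ben and Maya are adjacent, merging them into one block gives 2·(5)! = 240 arrangements.
Complementary counting: 720 − 240 = 480.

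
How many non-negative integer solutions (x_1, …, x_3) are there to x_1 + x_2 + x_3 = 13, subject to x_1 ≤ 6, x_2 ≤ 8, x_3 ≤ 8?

47

Ignoring the caps, the number of non-negative solutions to x_1+…+x_3 = 13 is C(15,2) = 105.
Subtract solutions that violate a single cap (substitute x_i' = x_i − (cap_i+1)): x_1 ≥ 7 gives C(8,2) = 28; x_2 ≥ 9 gives C(6,2) = 15; x_3 ≥ 9 gives C(6,2) = 15. Together 58.
No two caps can be exceeded simultaneously, so the pair terms are all 0.
By inclusion–exclusion the count is 105 − 58 + 0 = 47.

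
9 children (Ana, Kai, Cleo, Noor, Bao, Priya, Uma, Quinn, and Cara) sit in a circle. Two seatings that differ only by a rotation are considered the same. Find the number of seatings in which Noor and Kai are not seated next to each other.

30240

Without the restriction there are (8)! = 40320 seatings.
Those with Noor next to Kai: fuse the pair into one unit and seat 8 units around a circle — 2·(7)! = 10080.
Subtracting, 40320 − 10080 = 30240.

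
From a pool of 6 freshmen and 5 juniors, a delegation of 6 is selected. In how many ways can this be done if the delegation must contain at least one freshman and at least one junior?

Total 6-person selections from all 11: C(11,6) = 462.
Selections missing a whole group: no freshmen → C(5,6) = 0; no juniors → C(6,6) = 1.
Both groups omitted at once is impossible, so 462 − 1 = 461.

461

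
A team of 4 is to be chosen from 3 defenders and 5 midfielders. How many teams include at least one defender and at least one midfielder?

Unrestricted: C(8,4) = 70 ways to pick any 4 of the 8.
Selections missing a whole group: no defenders → C(5,4) = 5; no midfielders → C(3,4) = 0.
Both groups omitted at once is impossible, so 70 − 5 = 65.

65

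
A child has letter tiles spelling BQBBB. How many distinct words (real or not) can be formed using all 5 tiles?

5

BQBBB has 5 letters with B appearing 4 times.
So there are 5! / (4!) = 5 distinguishable arrangements.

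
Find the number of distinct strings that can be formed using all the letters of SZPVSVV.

SZPVSVV has 7 letters with S appearing twice and V appearing 3 times.
The number of distinct arrangements is 7!/(3!·2!) = 5040/12 = 420.

420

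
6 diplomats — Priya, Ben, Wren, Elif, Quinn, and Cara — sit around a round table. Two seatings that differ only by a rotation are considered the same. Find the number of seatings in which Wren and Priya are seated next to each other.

Treat {Wren, Priya} as one unit (2 internal orders) and seat the resulting 5 units around the table: (4)! circular arrangements.
So 2 × (4)! = 2 × 24 = 48.

48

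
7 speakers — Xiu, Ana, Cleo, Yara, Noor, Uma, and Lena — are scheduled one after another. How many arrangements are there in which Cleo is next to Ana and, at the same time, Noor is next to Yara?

Treat {Cleo,Ana} as one block (2 orders) and {Noor,Yara} as another (2 orders).
That leaves 5 units to arrange: 2 × 2 × 5! = 4 × 120 = 480.

480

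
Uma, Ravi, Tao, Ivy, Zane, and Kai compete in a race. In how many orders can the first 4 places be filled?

360

This is an ordered selection of 4 from 6: P(6,4).
That gives 6 × 5 × 4 × 3 = 360.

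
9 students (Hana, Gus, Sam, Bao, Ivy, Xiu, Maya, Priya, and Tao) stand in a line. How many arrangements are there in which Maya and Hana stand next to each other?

Glue Maya and Hana into one block (2 internal orders), leaving 8 units to arrange in a row.
So the count is 2·(8)! = 80640.

80640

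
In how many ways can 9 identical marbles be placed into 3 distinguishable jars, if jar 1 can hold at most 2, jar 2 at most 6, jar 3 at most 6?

Ignoring the caps, the number of non-negative solutions to x_1+…+x_3 = 9 is C(11,2) = 55.
Subtract solutions that violate a single cap (substitute x_i' = x_i − (cap_i+1)): x_1 ≥ 3 gives C(8,2) = 28; x_2 ≥ 7 gives C(4,2) = 6; x_3 ≥ 7 gives C(4,2) = 6. Together 40.
No two caps can be exceeded simultaneously, so the pair terms are all 0.
By inclusion–exclusion the count is 55 − 40 + 0 = 15.

15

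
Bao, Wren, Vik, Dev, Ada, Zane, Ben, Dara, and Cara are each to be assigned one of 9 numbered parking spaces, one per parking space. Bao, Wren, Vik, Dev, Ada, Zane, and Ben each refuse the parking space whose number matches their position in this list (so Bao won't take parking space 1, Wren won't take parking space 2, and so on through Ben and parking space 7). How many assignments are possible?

165016

Let Aᵢ (for 1 ≤ i ≤ 7) be the placements that put person i in their forbidden parking space. Any j of these fix j positions, leaving (9−j)! ways to fill the rest, and there are C(7,j) ways to pick which j.
By inclusion–exclusion, the number of valid placements is Σ_{j=0}^{7} (−1)^j C(7,j)·(9−j)!.
Computing: 362880 − 282240 + 105840 − 25200 + 4200 − 504 + 42 − 2 = 165016.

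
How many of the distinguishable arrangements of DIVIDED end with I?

120

With the last slot taken by I, it remains to arrange the other 6 letters (DVIDED).
Those 6 letters have D appearing 3 times, giving (6)!/(3!) = 120.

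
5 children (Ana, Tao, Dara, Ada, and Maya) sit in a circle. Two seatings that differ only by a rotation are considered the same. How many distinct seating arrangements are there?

24

Around a circle, 5 distinct people have 5!/5 = (4)! = 24 rotationally distinct seatings.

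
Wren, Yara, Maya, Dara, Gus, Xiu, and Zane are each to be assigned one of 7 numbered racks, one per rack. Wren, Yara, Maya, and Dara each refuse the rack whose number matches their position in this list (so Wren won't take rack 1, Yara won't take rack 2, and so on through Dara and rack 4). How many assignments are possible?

2790

Let Aᵢ (for 1 ≤ i ≤ 4) be the placements that put person i in their forbidden rack. Any j of these fix j positions, leaving (7−j)! ways to fill the rest, and there are C(4,j) ways to pick which j.
By inclusion–exclusion, the number of valid placements is Σ_{j=0}^{4} (−1)^j C(4,j)·(7−j)!.
Computing: 5040 − 2880 + 720 − 96 + 6 = 2790.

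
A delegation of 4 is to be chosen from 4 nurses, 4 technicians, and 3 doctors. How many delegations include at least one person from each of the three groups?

192

Total 4-person selections from all 11: C(11,4) = 330.
Subtract selections that omit an entire group: no nurses → C(7,4) = 35; no technicians → C(7,4) = 35; no doctors → C(8,4) = 70.
Add back selections omitting two groups (i.e. drawn from a single group): C(4,4) + C(4,4) + C(3,4) = 2.
By inclusion–exclusion: 330 − 140 + 2 = 192.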